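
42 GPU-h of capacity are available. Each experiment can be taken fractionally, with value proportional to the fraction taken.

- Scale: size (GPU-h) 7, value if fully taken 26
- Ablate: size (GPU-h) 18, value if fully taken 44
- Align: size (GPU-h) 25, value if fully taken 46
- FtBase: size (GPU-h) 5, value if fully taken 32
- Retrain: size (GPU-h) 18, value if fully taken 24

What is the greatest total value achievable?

Best value per unit of size first: FtBase 32/5≈6.4, Scale 26/7≈3.71, Ablate 44/18≈2.44, Align 46/25≈1.84, Retrain 24/18≈1.33.
Take all of FtBase (5 GPU-h, value 32) ; 37 GPU-h left.
Take all of Scale (7 GPU-h, value 26) ; 30 GPU-h left.
All 18 GPU-h of Ablate fit (value 44) ; 12 remain.
12 GPU-h left: a 12/25 share of Align gives 46×12/25 = 22.08.
Total value = 124.08.

124.08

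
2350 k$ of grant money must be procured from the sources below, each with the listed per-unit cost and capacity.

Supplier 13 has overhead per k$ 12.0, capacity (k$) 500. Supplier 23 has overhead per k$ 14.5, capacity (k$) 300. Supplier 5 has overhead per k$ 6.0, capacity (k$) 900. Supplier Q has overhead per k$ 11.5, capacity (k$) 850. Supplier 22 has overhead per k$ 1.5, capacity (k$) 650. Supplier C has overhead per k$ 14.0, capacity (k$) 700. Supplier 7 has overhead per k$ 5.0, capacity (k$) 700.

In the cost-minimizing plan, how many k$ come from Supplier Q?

Use sources in increasing cost order.
Supplier 22 (1.5): use full 650 ; 1700 k$ to go.
Supplier 7 at 5.0: take all 700 k$ ; 1000 still needed.
Supplier 5 (6.0): use full 900 ; 100 k$ to go.
Supplier Q at 11.5: take 100 of its 850 ; requirement met.
Supplier 13, Supplier C, Supplier 23: unused.

100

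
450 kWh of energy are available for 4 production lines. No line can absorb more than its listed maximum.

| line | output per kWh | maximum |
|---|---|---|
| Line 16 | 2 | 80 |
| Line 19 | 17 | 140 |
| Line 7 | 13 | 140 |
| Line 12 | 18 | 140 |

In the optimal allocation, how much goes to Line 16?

Rank by output per kWh: Line 12 18 > Line 19 17 > Line 7 13 > Line 16 2.
Line 12: +140 to 140 (cap) ; 310 left.
Line 19: +140 to 140 (cap) ; 170 left.
Line 7: +140 to 140 (cap) ; 30 left.
Line 16 has room for 80 but only 30 remain, so it gets 30.

30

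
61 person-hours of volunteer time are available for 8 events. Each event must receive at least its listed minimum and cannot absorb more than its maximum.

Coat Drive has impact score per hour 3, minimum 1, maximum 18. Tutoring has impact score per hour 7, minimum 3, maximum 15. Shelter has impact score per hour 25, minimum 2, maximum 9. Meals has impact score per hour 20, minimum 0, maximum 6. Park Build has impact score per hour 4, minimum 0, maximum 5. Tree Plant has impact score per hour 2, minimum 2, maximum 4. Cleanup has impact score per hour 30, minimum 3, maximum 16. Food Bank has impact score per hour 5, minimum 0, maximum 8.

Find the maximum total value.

Meeting every minimum uses 1+3+2+0+0+2+3+0 = 11 person-hours, leaving 50.
Rank by impact score per hour: Cleanup 30 > Shelter 25 > Meals 20 > Tutoring 7 > Food Bank 5 > Park Build 4 > Coat Drive 3 > Tree Plant 2.
Cleanup: +13 to 16 (cap) ; 37 left.
Shelter takes 7 more to reach its cap of 9 ; 30 left.
Meals takes 6 more to reach its cap of 6 ; 24 left.
Give Tutoring 12 more to hit its cap of 15 ; 12 left.
Food Bank takes 8 more to reach its cap of 8 ; 4 left.
Only 4 left; Park Build takes them to reach 4.
Total = 3×1 + 7×15 + 25×9 + 20×6 + 4×4 + 2×2 + 30×16 + 5×8 = 993.

993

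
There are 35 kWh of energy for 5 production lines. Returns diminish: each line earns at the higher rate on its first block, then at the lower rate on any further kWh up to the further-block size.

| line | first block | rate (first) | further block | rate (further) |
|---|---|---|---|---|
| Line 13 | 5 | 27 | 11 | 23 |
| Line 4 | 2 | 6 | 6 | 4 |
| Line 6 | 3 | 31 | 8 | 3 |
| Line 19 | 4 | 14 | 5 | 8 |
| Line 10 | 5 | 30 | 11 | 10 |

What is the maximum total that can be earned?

Rank every tier by rate: Line 6/first 31 > Line 10/first 30 > Line 13/first 27 > Line 13/second 23 > Line 19/first 14 > Line 10/second 10 > Line 19/second 8 > Line 4/first 6 > Line 4/second 4 > Line 6/second 3.
Fill Line 6 first block (3 at 31) — 32 left.
Fill Line 10 first block (5 at 30) — 27 left.
Line 13 first at 27: fill all 5 — 22 left.
Fill Line 13 second block (11 at 23) — 11 left.
Fill Line 19 first block (4 at 14) — 7 left.
Line 10 second at 10: only 7 left, fill 7.
Total = 31×3 + 30×5 + 27×5 + 23×11 + 14×4 + 10×7 = 757.

757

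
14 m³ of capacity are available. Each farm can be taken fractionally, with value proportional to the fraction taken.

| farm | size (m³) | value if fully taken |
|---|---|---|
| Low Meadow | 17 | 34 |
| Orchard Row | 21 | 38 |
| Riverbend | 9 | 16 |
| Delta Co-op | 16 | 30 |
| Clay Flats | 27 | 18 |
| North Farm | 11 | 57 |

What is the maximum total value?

63

Rank by value-to-size ratio: North Farm 57/11≈5.18, Low Meadow 34/17≈2, Delta Co-op 30/16≈1.88, Orchard Row 38/21≈1.81, Riverbend 16/9≈1.78, Clay Flats 18/27≈0.667.
North Farm: take in full, 11 m³ for value 57 — 3 left.
Fill the last 3 m³ with part of Low Meadow: 3/17 of it earns 6.
Total value = 63.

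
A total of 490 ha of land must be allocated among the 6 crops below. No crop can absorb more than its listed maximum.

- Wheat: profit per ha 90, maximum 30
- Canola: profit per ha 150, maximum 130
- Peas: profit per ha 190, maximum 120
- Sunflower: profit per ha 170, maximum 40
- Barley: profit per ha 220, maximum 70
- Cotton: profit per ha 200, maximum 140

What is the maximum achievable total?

91000

Order the crops by profit per ha: Barley 220 > Cotton 200 > Peas 190 > Sunflower 170 > Canola 150 > Wheat 90.
Barley takes 70 to reach its cap of 70 — 420 left.
Give Cotton 140 to hit its cap of 140 — 280 left.
Give Peas 120 to hit its cap of 120 — 160 left.
Sunflower takes 40 to reach its cap of 40 — 120 left.
Canola has room for 130 but only 120 remain, so it gets 120.
Total = 150×120 + 190×120 + 170×40 + 220×70 + 200×140 = 91000.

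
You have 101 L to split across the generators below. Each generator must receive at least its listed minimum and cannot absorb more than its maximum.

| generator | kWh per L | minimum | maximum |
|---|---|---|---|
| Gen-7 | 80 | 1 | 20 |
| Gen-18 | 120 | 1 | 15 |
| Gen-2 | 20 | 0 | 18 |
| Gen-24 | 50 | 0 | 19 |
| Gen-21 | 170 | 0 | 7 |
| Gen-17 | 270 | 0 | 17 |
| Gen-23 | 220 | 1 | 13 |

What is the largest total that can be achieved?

13190

Meeting every minimum uses 1+1+0+0+0+0+1 = 3 L, leaving 98.
Order the generators by kWh per L: Gen-17 270 > Gen-23 220 > Gen-21 170 > Gen-18 120 > Gen-7 80 > Gen-24 50 > Gen-2 20.
Gen-17: +17 to 17 (cap) ; 81 left.
Gen-23 takes 12 more to reach its cap of 13 ; 69 left.
Give Gen-21 7 more to hit its cap of 7 ; 62 left.
Give Gen-18 14 more to hit its cap of 15 ; 48 left.
Gen-7: +19 to 20 (cap) ; 29 left.
Gen-24: +19 to 19 (cap) ; 10 left.
Gen-2: +10 (room for 18) → 10. Pool exhausted.
Total = 80×20 + 120×15 + 20×10 + 50×19 + 170×7 + 270×17 + 220×13 = 13190.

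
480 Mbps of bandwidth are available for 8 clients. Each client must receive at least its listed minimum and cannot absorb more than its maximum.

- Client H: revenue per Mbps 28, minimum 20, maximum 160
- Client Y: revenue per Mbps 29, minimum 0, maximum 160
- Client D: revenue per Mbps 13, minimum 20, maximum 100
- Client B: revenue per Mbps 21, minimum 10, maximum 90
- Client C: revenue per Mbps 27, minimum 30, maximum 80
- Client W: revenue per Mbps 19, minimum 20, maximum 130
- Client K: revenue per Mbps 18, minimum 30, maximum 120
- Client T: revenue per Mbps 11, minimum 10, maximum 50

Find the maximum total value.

12510

Meeting every minimum uses 20+0+20+10+30+20+30+10 = 140 Mbps, leaving 340.
Order the clients by revenue per Mbps: Client Y 29 > Client H 28 > Client C 27 > Client B 21 > Client W 19 > Client K 18 > Client D 13 > Client T 11.
Give Client Y 160 more to hit its cap of 160 → 180 left.
Client H: +140 to 160 (cap) → 40 left.
Client C: +40 (room for 50) → 70. Pool exhausted.
Total = 28×160 + 29×160 + 13×20 + 21×10 + 27×70 + 19×20 + 18×30 + 11×10 = 12510.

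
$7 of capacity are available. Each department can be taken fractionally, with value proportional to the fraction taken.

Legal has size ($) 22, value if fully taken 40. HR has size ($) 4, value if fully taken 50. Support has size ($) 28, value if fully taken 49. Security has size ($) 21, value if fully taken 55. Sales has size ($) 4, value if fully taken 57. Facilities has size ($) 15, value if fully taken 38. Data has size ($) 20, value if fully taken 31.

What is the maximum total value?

Rank by value-to-size ratio: Sales 57/4≈14.2, HR 50/4≈12.5, Security 55/21≈2.62, Facilities 38/15≈2.53, Legal 40/22≈1.82, Support 49/28≈1.75, Data 31/20≈1.55.
Take all of Sales (4 $, value 57) → 3 $ left.
Only 3 $ remain; take 3/4 of HR for value 50×3/4 = 37.5.
Total value = 94.5.

94.5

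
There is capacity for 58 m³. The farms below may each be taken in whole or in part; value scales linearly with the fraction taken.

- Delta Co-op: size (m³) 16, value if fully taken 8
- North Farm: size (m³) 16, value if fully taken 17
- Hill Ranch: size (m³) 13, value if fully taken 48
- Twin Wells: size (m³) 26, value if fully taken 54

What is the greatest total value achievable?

Best value per unit of size first: Hill Ranch 48/13≈3.69, Twin Wells 54/26≈2.08, North Farm 17/16≈1.06, Delta Co-op 8/16≈0.5.
All 13 m³ of Hill Ranch fit (value 48) — 45 remain.
Twin Wells: take in full, 26 m³ for value 54 — 19 left.
All 16 m³ of North Farm fit (value 17) — 3 remain.
3 m³ left: a 3/16 share of Delta Co-op gives 8×3/16 = 1.5.
Total value = 120.5.

120.5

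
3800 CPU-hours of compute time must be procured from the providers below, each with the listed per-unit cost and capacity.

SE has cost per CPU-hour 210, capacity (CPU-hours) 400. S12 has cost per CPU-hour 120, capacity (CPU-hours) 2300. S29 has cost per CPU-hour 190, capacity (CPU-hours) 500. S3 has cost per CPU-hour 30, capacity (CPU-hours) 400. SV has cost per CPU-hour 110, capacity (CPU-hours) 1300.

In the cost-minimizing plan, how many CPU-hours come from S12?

2100

Fill from the cheapest provider first.
S3 at 30: take all 400 CPU-hours → 3400 still needed.
SV at 110: take all 1300 CPU-hours → 2100 still needed.
S12 (120): take the remaining 2100 → done.
S29, SE: unused.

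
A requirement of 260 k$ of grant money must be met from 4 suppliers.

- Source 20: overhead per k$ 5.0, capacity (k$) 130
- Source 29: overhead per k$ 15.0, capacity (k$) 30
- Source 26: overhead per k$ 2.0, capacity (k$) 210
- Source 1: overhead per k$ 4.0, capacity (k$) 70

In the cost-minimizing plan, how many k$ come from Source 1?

50

Use suppliers in increasing cost order.
Take 210 from Source 26 at 2.0 ; need 50 more.
Take 50 from Source 1 at 4.0 to finish.
Source 20, Source 29: unused.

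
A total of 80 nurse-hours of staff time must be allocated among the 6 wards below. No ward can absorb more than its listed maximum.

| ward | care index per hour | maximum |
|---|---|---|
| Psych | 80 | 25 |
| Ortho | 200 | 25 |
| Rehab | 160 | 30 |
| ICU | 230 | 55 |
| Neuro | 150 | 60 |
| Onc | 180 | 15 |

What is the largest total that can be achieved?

Rank by care index per hour: ICU 230 > Ortho 200 > Onc 180 > Rehab 160 > Neuro 150 > Psych 80.
ICU: +55 to 55 (cap) → 25 left.
Ortho takes 25 to reach its cap of 25 → 0 left.
Total = 200×25 + 230×55 = 17650.

17650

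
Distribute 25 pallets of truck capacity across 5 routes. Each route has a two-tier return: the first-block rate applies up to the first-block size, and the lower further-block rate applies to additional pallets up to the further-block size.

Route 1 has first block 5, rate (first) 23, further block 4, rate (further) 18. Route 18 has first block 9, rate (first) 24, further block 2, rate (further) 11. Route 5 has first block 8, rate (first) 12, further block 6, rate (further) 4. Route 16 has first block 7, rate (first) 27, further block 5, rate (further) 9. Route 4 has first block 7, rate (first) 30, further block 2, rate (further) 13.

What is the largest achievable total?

Order all 10 blocks by rate: Route 4/first 30 > Route 16/first 27 > Route 18/first 24 > Route 1/first 23 > Route 1/second 18 > Route 4/second 13 > Route 5/first 12 > Route 18/second 11 > Route 16/second 9 > Route 5/second 4.
Route 4/first (30): +7 → 18 left.
Route 16 first at 27: fill all 7 → 11 left.
Fill Route 18 first block (9 at 24) → 2 left.
Route 1 first at 23: only 2 left, fill 2.
Total = 30×7 + 27×7 + 24×9 + 23×2 = 661.

661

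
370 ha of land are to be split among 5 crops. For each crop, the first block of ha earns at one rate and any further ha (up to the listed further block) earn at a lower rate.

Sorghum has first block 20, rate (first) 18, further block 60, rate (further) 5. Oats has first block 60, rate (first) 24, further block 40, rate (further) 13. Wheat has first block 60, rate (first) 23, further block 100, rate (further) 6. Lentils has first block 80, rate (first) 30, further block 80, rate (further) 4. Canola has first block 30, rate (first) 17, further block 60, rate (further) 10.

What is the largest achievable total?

Rank every tier by rate: Lentils/first 30 > Oats/first 24 > Wheat/first 23 > Sorghum/first 18 > Canola/first 17 > Oats/second 13 > Canola/second 10 > Wheat/second 6 > Sorghum/second 5 > Lentils/second 4.
Fill Lentils first block (80 at 30) → 290 left.
Oats first at 24: fill all 60 → 230 left.
Wheat first at 23: fill all 60 → 170 left.
Sorghum/first (18): +20 → 150 left.
Canola first at 17: fill all 30 → 120 left.
Fill Oats second block (40 at 13) → 80 left.
Fill Canola second block (60 at 10) → 20 left.
Wheat/second: +20 of 100 at 6; pool empty.
Total = 30×80 + 24×60 + 23×60 + 18×20 + 17×30 + 13×40 + 10×60 + 6×20 = 7330.

7330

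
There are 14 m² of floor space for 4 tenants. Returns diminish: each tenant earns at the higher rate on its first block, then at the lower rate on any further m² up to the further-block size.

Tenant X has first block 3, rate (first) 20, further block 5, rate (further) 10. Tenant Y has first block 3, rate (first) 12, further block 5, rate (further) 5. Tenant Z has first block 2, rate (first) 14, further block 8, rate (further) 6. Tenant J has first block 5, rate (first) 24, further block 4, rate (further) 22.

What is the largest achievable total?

Rank every tier by rate: Tenant J/tier1 24 > Tenant J/tier2 22 > Tenant X/tier1 20 > Tenant Z/tier1 14 > Tenant Y/tier1 12 > Tenant X/tier2 10 > Tenant Z/tier2 6 > Tenant Y/tier2 5.
Tenant J tier1 at 24: fill all 5 — 9 left.
Tenant J tier2 at 22: fill all 4 — 5 left.
Tenant X/tier1 (20): +3 — 2 left.
Tenant Z/tier1 (14): +2 — 0 left.
Total = 24×5 + 22×4 + 20×3 + 14×2 = 296.

296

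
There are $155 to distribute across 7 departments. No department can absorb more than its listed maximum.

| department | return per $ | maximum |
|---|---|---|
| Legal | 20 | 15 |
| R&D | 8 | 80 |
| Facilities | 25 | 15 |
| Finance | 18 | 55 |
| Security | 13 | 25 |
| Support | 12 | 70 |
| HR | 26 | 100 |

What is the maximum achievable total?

3725

Highest return per $ first: HR 26 > Facilities 25 > Legal 20 > Finance 18 > Security 13 > Support 12 > R&D 8.
HR takes 100 to reach its cap of 100 — 55 left.
Facilities: +15 to 15 (cap) — 40 left.
Give Legal 15 to hit its cap of 15 — 25 left.
Only 25 left; Finance takes them to reach 25.
Total = 20×15 + 25×15 + 18×25 + 26×100 = 3725.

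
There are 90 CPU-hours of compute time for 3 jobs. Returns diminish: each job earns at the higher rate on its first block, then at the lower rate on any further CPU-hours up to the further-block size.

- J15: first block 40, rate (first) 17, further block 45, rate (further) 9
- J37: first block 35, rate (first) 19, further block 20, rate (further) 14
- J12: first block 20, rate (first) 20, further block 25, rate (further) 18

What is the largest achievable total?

Order all 6 blocks by rate: J12/tier1 20 > J37/tier1 19 > J12/tier2 18 > J15/tier1 17 > J37/tier2 14 > J15/tier2 9.
Fill J12 tier1 block (20 at 20) → 70 left.
Fill J37 tier1 block (35 at 19) → 35 left.
Fill J12 tier2 block (25 at 18) → 10 left.
J15 tier1 at 17: only 10 left, fill 10.
Total = 20×20 + 19×35 + 18×25 + 17×10 = 1685.

1685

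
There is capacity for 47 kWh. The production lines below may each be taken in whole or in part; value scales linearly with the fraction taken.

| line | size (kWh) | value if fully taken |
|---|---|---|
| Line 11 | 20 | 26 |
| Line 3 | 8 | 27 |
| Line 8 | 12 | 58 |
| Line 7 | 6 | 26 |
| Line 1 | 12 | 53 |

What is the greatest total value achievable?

Rank by value-to-size ratio: Line 8 58/12≈4.83, Line 1 53/12≈4.42, Line 7 26/6≈4.33, Line 3 27/8≈3.38, Line 11 26/20≈1.3.
Take all of Line 8 (12 kWh, value 58) — 35 kWh left.
Take all of Line 1 (12 kWh, value 53) — 23 kWh left.
Line 7: take in full, 6 kWh for value 26 — 17 left.
All 8 kWh of Line 3 fit (value 27) — 9 remain.
Fill the last 9 kWh with part of Line 11: 9/20 of it earns 11.7.
Total value = 175.7.

175.7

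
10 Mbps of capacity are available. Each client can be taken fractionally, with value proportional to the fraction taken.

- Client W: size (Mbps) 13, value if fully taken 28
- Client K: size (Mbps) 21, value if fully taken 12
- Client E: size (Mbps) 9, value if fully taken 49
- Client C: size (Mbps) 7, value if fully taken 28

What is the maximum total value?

53

Sort by value density: Client E 49/9≈5.44, Client C 28/7≈4, Client W 28/13≈2.15, Client K 12/21≈0.571.
Take all of Client E (9 Mbps, value 49) ; 1 Mbps left.
1 Mbps left: a 1/7 share of Client C gives 28×1/7 = 4.
Total value = 53.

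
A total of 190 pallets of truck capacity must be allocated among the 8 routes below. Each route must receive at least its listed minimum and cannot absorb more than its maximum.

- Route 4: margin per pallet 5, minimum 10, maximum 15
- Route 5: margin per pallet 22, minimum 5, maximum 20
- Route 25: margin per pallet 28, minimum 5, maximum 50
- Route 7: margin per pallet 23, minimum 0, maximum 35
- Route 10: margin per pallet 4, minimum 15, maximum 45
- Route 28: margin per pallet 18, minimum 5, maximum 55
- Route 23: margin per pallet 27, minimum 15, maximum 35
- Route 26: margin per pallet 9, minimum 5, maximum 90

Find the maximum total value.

Meeting every minimum uses 10+5+5+0+15+5+15+5 = 60 pallets, leaving 130.
Order the routes by margin per pallet: Route 25 28 > Route 23 27 > Route 7 23 > Route 5 22 > Route 28 18 > Route 26 9 > Route 4 5 > Route 10 4.
Give Route 25 45 more to hit its cap of 50 ; 85 left.
Give Route 23 20 more to hit its cap of 35 ; 65 left.
Give Route 7 35 more to hit its cap of 35 ; 30 left.
Route 5: +15 to 20 (cap) ; 15 left.
Only 15 left; Route 28 takes them to reach 20.
Total = 5×10 + 22×20 + 28×50 + 23×35 + 4×15 + 18×20 + 27×35 + 9×5 = 4105.

4105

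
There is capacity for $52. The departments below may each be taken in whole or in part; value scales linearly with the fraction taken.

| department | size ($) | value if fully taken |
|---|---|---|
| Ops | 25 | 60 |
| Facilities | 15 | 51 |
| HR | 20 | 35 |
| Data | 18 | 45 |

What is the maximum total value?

141.6

Rank by value-to-size ratio: Facilities 51/15≈3.4, Data 45/18≈2.5, Ops 60/25≈2.4, HR 35/20≈1.75.
Facilities: take in full, 15 $ for value 51 ; 37 left.
All 18 $ of Data fit (value 45) ; 19 remain.
Only 19 $ remain; take 19/25 of Ops for value 60×19/25 = 45.6.
Total value = 141.6.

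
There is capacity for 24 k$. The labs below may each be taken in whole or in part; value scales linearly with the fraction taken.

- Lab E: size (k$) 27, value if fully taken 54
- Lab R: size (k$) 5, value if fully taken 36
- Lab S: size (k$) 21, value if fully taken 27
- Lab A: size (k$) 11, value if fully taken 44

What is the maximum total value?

Best value per unit of size first: Lab R 36/5≈7.2, Lab A 44/11≈4, Lab E 54/27≈2, Lab S 27/21≈1.29.
Take all of Lab R (5 k$, value 36) — 19 k$ left.
Lab A: take in full, 11 k$ for value 44 — 8 left.
8 k$ left: a 8/27 share of Lab E gives 54×8/27 = 16.
Total value = 96.

96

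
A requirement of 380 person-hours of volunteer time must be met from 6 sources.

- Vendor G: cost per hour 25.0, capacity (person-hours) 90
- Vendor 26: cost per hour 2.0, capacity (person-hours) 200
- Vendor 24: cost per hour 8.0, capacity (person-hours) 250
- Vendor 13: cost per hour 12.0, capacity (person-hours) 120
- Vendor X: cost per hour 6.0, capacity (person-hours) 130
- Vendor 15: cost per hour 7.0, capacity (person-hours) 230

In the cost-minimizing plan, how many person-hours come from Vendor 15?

50

Cheapest first:
Take 200 from Vendor 26 at 2.0 → need 180 more.
Take 130 from Vendor X at 6.0 → need 50 more.
Take 50 from Vendor 15 at 7.0 to finish.
Vendor 24, Vendor 13, Vendor G: unused.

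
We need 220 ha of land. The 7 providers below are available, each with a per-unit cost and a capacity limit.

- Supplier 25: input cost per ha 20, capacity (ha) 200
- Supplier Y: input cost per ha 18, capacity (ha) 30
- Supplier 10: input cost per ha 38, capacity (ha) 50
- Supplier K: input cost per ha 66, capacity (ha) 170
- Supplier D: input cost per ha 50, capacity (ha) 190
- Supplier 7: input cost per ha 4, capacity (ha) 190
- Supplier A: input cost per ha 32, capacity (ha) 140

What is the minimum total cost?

Use providers in increasing cost order.
Take 190 from Supplier 7 at 4 ; need 30 more.
Supplier Y (18): use full 30 ; 0 ha to go.
Supplier 25, Supplier A, Supplier 10, Supplier D, Supplier K: unused.
Cost = 190×4 + 30×18 = 1300.

1300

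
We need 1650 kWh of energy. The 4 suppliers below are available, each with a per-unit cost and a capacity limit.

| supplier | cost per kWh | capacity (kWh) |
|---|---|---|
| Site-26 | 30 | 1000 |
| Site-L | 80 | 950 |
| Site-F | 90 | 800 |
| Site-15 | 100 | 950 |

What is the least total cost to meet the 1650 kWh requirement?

Fill from the cheapest supplier first.
Site-26 (30): use full 1000 — 650 kWh to go.
Take 650 from Site-L at 80 to finish.
Site-F, Site-15: unused.
Cost = 1000×30 + 650×80 = 82000.

82000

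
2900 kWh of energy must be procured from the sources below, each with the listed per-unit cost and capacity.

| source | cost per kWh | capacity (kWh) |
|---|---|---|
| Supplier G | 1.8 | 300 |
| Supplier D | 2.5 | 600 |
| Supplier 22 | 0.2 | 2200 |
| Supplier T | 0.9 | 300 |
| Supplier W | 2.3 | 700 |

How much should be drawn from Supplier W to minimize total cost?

100

Use sources in increasing cost order.
Supplier 22 (0.2): use full 2200 — 700 kWh to go.
Supplier T at 0.9: take all 300 kWh — 400 still needed.
Take 300 from Supplier G at 1.8 — need 100 more.
Supplier W at 2.3: take 100 of its 700 — requirement met.
Supplier D: unused.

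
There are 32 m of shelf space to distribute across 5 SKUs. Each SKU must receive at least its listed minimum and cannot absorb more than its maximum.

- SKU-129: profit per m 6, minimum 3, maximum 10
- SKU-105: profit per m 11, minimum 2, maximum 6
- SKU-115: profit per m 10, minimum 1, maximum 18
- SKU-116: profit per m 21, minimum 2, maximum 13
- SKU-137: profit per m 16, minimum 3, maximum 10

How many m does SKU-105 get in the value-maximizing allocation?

Meeting every minimum uses 3+2+1+2+3 = 11 m, leaving 21.
Rank by profit per m: SKU-116 21 > SKU-137 16 > SKU-105 11 > SKU-115 10 > SKU-129 6.
SKU-116 takes 11 more to reach its cap of 13 ; 10 left.
Give SKU-137 7 more to hit its cap of 10 ; 3 left.
SKU-105: +3 (room for 4) → 5. Pool exhausted.

5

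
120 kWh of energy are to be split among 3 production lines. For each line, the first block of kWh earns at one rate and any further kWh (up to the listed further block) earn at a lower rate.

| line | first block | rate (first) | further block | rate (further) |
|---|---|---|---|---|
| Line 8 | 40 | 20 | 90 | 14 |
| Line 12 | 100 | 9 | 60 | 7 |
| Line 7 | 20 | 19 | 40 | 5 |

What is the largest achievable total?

Order all 6 blocks by rate: Line 8/first 20 > Line 7/first 19 > Line 8/second 14 > Line 12/first 9 > Line 12/second 7 > Line 7/second 5.
Fill Line 8 first block (40 at 20) → 80 left.
Fill Line 7 first block (20 at 19) → 60 left.
Line 8 second at 14: only 60 left, fill 60.
Total = 20×40 + 19×20 + 14×60 = 2020.

2020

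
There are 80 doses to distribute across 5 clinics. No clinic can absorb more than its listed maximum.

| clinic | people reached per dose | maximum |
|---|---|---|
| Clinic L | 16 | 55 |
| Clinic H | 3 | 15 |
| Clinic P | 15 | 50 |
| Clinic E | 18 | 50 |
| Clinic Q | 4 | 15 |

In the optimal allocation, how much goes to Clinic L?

Highest people reached per dose first: Clinic E 18 > Clinic L 16 > Clinic P 15 > Clinic Q 4 > Clinic H 3.
Give Clinic E 50 to hit its cap of 50 → 30 left.
Only 30 left; Clinic L takes them to reach 30.

30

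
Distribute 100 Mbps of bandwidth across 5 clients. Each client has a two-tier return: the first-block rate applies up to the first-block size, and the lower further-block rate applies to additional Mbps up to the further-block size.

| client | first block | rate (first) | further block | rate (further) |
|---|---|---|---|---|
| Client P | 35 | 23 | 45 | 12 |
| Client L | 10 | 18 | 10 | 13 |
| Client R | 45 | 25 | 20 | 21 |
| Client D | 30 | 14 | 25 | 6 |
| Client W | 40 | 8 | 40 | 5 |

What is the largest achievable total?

2350

Rank every tier by rate: Client R/T1 25 > Client P/T1 23 > Client R/T2 21 > Client L/T1 18 > Client D/T1 14 > Client L/T2 13 > Client P/T2 12 > Client W/T1 8 > Client D/T2 6 > Client W/T2 5.
Fill Client R T1 block (45 at 25) → 55 left.
Fill Client P T1 block (35 at 23) → 20 left.
Fill Client R T2 block (20 at 21) → 0 left.
Total = 25×45 + 23×35 + 21×20 = 2350.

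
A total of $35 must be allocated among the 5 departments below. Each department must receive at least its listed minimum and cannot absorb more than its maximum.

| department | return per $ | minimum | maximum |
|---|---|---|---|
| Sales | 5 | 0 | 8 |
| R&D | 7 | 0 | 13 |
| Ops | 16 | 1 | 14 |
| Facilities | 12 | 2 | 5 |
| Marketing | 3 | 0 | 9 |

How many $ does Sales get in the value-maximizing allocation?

Meeting every minimum uses 0+0+1+2+0 = 3 $, leaving 32.
Order the departments by return per $: Ops 16 > Facilities 12 > R&D 7 > Sales 5 > Marketing 3.
Ops: +13 to 14 (cap) — 19 left.
Give Facilities 3 more to hit its cap of 5 — 16 left.
R&D: +13 to 13 (cap) — 3 left.
Sales has room for 8 more but only 3 remain, so it gets 3.

3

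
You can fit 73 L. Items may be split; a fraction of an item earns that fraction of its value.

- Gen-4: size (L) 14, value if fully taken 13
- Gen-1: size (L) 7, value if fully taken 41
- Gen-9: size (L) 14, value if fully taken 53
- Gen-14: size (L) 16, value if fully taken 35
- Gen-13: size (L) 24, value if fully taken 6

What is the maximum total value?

Sort by value density: Gen-1 41/7≈5.86, Gen-9 53/14≈3.79, Gen-14 35/16≈2.19, Gen-4 13/14≈0.929, Gen-13 6/24≈0.25.
Gen-1: take in full, 7 L for value 41 → 66 left.
Take all of Gen-9 (14 L, value 53) → 52 L left.
Take all of Gen-14 (16 L, value 35) → 36 L left.
Take all of Gen-4 (14 L, value 13) → 22 L left.
Fill the last 22 L with part of Gen-13: 22/24 of it earns 5.5.
Total value = 147.5.

147.5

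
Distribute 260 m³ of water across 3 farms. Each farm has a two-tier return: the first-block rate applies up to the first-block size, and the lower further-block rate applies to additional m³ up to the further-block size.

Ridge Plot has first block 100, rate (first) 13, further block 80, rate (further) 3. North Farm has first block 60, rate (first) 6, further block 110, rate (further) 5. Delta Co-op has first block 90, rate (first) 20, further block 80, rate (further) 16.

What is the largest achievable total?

Order all 6 blocks by rate: Delta Co-op/T1 20 > Delta Co-op/T2 16 > Ridge Plot/T1 13 > North Farm/T1 6 > North Farm/T2 5 > Ridge Plot/T2 3.
Fill Delta Co-op T1 block (90 at 20) → 170 left.
Delta Co-op T2 at 16: fill all 80 → 90 left.
90 remain; put them into Ridge Plot T1 at 13.
Total = 20×90 + 16×80 + 13×90 = 4250.

4250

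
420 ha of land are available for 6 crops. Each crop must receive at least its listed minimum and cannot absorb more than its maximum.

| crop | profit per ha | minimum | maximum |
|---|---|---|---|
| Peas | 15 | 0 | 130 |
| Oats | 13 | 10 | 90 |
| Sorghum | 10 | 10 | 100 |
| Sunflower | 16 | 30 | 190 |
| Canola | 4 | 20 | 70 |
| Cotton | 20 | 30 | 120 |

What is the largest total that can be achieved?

6800

Meeting every minimum uses 0+10+10+30+20+30 = 100 ha, leaving 320.
Highest profit per ha first: Cotton 20 > Sunflower 16 > Peas 15 > Oats 13 > Sorghum 10 > Canola 4.
Cotton: +90 to 120 (cap) ; 230 left.
Sunflower takes 160 more to reach its cap of 190 ; 70 left.
Only 70 left; Peas takes them to reach 70.
Total = 15×70 + 13×10 + 10×10 + 16×190 + 4×20 + 20×120 = 6800.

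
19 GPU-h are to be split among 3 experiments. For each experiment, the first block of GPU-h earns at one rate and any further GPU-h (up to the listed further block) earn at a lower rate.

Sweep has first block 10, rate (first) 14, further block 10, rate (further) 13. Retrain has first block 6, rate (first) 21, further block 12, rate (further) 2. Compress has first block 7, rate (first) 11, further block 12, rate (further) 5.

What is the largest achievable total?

Treat each block as its own option and order by rate: Retrain/first 21 > Sweep/first 14 > Sweep/second 13 > Compress/first 11 > Compress/second 5 > Retrain/second 2.
Fill Retrain first block (6 at 21) — 13 left.
Sweep/first (14): +10 — 3 left.
Sweep/second: +3 of 10 at 13; pool empty.
Total = 21×6 + 14×10 + 13×3 = 305.

305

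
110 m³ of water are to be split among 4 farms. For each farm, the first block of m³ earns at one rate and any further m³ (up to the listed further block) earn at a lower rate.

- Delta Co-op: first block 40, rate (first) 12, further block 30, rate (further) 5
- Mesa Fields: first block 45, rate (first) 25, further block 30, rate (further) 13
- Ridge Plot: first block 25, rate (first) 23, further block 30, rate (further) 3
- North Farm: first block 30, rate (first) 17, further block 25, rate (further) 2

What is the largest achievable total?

Order all 8 blocks by rate: Mesa Fields/first 25 > Ridge Plot/first 23 > North Farm/first 17 > Mesa Fields/second 13 > Delta Co-op/first 12 > Delta Co-op/second 5 > Ridge Plot/second 3 > North Farm/second 2.
Mesa Fields first at 25: fill all 45 → 65 left.
Fill Ridge Plot first block (25 at 23) → 40 left.
North Farm first at 17: fill all 30 → 10 left.
Mesa Fields second at 13: only 10 left, fill 10.
Total = 25×45 + 23×25 + 17×30 + 13×10 = 2340.

2340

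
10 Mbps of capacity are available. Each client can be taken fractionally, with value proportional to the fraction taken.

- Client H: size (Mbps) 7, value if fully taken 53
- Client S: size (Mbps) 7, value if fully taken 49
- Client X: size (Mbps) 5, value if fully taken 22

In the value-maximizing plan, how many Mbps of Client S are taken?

3

Rank by value-to-size ratio: Client H 53/7≈7.57, Client S 49/7≈7, Client X 22/5≈4.4.
Client H: take in full, 7 Mbps for value 53 — 3 left.
Only 3 Mbps remain; take 3/7 of Client S for value 49×3/7 = 21.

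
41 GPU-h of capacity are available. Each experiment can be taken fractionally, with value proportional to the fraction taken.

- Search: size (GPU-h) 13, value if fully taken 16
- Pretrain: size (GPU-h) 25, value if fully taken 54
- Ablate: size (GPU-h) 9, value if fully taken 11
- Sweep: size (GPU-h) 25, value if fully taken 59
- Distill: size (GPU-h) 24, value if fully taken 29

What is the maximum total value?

Rank by value-to-size ratio: Sweep 59/25≈2.36, Pretrain 54/25≈2.16, Search 16/13≈1.23, Ablate 11/9≈1.22, Distill 29/24≈1.21.
Sweep: take in full, 25 GPU-h for value 59 → 16 left.
16 GPU-h left: a 16/25 share of Pretrain gives 54×16/25 = 34.56.
Total value = 93.56.

93.56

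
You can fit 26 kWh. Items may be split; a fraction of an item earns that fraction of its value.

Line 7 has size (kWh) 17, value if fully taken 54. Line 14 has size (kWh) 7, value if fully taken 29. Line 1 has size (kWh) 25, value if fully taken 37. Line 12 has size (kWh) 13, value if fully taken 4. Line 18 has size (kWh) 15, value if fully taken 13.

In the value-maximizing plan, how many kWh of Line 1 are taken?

2

Rank by value-to-size ratio: Line 14 29/7≈4.14, Line 7 54/17≈3.18, Line 1 37/25≈1.48, Line 18 13/15≈0.867, Line 12 4/13≈0.308.
All 7 kWh of Line 14 fit (value 29) — 19 remain.
Line 7: take in full, 17 kWh for value 54 — 2 left.
Only 2 kWh remain; take 2/25 of Line 1 for value 37×2/25 = 2.96.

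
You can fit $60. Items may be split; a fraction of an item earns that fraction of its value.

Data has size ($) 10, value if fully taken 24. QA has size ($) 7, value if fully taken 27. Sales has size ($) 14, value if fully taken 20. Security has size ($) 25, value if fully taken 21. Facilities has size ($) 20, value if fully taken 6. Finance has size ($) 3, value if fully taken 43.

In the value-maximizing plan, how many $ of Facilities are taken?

Sort by value density: Finance 43/3≈14.3, QA 27/7≈3.86, Data 24/10≈2.4, Sales 20/14≈1.43, Security 21/25≈0.84, Facilities 6/20≈0.3.
Finance: take in full, 3 $ for value 43 ; 57 left.
QA: take in full, 7 $ for value 27 ; 50 left.
Take all of Data (10 $, value 24) ; 40 $ left.
Take all of Sales (14 $, value 20) ; 26 $ left.
Take all of Security (25 $, value 21) ; 1 $ left.
Only 1 $ remain; take 1/20 of Facilities for value 6×1/20 = 0.3.

1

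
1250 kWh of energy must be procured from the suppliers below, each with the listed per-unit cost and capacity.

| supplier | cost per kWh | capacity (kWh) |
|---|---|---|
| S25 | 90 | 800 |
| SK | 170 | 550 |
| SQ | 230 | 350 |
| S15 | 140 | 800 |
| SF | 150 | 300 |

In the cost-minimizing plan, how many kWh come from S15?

450

Fill from the cheapest supplier first.
S25 at 90: take all 800 kWh → 450 still needed.
S15 at 140: take 450 of its 800 → requirement met.
SF, SK, SQ: unused.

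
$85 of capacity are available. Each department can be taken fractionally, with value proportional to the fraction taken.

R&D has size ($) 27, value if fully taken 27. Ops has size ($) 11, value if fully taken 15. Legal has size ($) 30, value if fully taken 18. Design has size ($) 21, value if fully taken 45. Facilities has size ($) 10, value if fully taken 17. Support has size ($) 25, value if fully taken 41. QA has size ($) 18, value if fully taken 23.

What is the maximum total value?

141

Best value per unit of size first: Design 45/21≈2.14, Facilities 17/10≈1.7, Support 41/25≈1.64, Ops 15/11≈1.36, QA 23/18≈1.28, R&D 27/27≈1, Legal 18/30≈0.6.
All 21 $ of Design fit (value 45) — 64 remain.
All 10 $ of Facilities fit (value 17) — 54 remain.
All 25 $ of Support fit (value 41) — 29 remain.
Take all of Ops (11 $, value 15) — 18 $ left.
Take all of QA (18 $, value 23) — 0 $ left.
Total value = 141.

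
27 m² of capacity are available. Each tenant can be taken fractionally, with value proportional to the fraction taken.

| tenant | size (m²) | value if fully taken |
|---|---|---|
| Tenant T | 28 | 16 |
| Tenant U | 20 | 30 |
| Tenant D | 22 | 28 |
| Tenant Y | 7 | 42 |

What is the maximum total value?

Rank by value-to-size ratio: Tenant Y 42/7≈6, Tenant U 30/20≈1.5, Tenant D 28/22≈1.27, Tenant T 16/28≈0.571.
Tenant Y: take in full, 7 m² for value 42 → 20 left.
All 20 m² of Tenant U fit (value 30) → 0 remain.
Total value = 72.

72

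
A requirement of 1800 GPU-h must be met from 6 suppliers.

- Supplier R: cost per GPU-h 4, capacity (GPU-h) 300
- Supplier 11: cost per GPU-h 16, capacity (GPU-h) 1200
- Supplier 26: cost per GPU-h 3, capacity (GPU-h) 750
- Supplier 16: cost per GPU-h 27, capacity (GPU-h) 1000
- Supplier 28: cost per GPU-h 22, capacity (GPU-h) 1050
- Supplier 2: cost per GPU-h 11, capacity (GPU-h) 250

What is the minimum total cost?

14200

Use suppliers in increasing cost order.
Supplier 26 (3): use full 750 — 1050 GPU-h to go.
Supplier R (4): use full 300 — 750 GPU-h to go.
Take 250 from Supplier 2 at 11 — need 500 more.
Take 500 from Supplier 11 at 16 to finish.
Supplier 28, Supplier 16: unused.
Cost = 750×3 + 300×4 + 250×11 + 500×16 = 14200.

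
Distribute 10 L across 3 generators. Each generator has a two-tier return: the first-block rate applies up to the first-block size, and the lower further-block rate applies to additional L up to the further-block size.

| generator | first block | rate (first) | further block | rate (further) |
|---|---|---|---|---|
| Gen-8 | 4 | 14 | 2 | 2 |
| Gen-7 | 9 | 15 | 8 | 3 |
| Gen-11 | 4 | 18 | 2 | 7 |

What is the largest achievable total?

162

Order all 6 blocks by rate: Gen-11/first 18 > Gen-7/first 15 > Gen-8/first 14 > Gen-11/second 7 > Gen-7/second 3 > Gen-8/second 2.
Fill Gen-11 first block (4 at 18) → 6 left.
6 remain; put them into Gen-7 first at 15.
Total = 18×4 + 15×6 = 162.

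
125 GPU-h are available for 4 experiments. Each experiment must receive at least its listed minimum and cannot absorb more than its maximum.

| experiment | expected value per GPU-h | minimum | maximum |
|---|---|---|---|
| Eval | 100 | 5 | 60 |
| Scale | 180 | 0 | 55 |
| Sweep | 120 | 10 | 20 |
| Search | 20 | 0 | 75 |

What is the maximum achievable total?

17300

Meeting every minimum uses 5+0+10+0 = 15 GPU-h, leaving 110.
Order the experiments by expected value per GPU-h: Scale 180 > Sweep 120 > Eval 100 > Search 20.
Give Scale 55 more to hit its cap of 55 ; 55 left.
Sweep takes 10 more to reach its cap of 20 ; 45 left.
Eval has room for 55 more but only 45 remain, so it gets 50.
Total = 100×50 + 180×55 + 120×20 = 17300.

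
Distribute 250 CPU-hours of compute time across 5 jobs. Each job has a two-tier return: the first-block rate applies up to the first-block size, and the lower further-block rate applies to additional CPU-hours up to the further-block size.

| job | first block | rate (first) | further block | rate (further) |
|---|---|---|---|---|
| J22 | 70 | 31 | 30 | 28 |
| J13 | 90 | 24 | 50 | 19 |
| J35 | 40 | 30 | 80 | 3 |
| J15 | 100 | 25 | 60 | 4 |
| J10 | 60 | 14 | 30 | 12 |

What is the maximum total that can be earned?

Rank every tier by rate: J22/tier1 31 > J35/tier1 30 > J22/tier2 28 > J15/tier1 25 > J13/tier1 24 > J13/tier2 19 > J10/tier1 14 > J10/tier2 12 > J15/tier2 4 > J35/tier2 3.
J22 tier1 at 31: fill all 70 → 180 left.
J35 tier1 at 30: fill all 40 → 140 left.
Fill J22 tier2 block (30 at 28) → 110 left.
Fill J15 tier1 block (100 at 25) → 10 left.
10 remain; put them into J13 tier1 at 24.
Total = 31×70 + 30×40 + 28×30 + 25×100 + 24×10 = 6950.

6950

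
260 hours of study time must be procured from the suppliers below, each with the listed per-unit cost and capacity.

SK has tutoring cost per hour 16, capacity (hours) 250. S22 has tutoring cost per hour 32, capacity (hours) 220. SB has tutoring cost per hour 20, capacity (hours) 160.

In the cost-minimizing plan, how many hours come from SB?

10

Use suppliers in increasing cost order.
SK at 16: take all 250 hours ; 10 still needed.
Take 10 from SB at 20 to finish.
S22: unused.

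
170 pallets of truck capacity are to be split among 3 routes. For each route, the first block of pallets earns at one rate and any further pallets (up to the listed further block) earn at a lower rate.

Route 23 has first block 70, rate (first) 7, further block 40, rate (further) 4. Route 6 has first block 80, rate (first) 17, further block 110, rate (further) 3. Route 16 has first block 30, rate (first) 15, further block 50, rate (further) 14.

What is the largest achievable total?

2580

Rank every tier by rate: Route 6/first 17 > Route 16/first 15 > Route 16/second 14 > Route 23/first 7 > Route 23/second 4 > Route 6/second 3.
Route 6/first (17): +80 ; 90 left.
Fill Route 16 first block (30 at 15) ; 60 left.
Route 16/second (14): +50 ; 10 left.
10 remain; put them into Route 23 first at 7.
Total = 17×80 + 15×30 + 14×50 + 7×10 = 2580.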